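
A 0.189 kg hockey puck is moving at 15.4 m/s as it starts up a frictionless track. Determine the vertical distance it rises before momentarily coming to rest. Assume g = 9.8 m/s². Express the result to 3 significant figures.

By energy conservation, ½mv² = mgh
h = v²/(2g) = 15.4²/(2 × 9.8) = 12.10 m

h = 12.1 m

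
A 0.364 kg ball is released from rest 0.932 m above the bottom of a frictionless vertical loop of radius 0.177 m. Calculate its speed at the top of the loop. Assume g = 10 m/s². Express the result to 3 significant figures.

Energy conservation: mgh = ½mv_top² + mg(2r)
v_top² = 2g(h − 2r) = 2(10)(0.932 − 0.3540) = 11.56
v_top = 3.400 m/s

v = 3.40 m/s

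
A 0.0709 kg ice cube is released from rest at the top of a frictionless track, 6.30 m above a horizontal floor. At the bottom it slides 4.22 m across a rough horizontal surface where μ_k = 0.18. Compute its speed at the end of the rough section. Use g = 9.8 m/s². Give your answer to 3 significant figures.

Applying the work–energy principle:
mgh = ½mv² + μ_k m g d
W_f = μ_k mg d = (0.18)(0.0709)(9.8)(4.22) = 0.5278 J
½mv² = mgh − W_f = 4.3774 − 0.5278 = 3.8496 J
v = √(2 × 3.8496/0.0709) = 10.42 m/s

v = 10.4 m/s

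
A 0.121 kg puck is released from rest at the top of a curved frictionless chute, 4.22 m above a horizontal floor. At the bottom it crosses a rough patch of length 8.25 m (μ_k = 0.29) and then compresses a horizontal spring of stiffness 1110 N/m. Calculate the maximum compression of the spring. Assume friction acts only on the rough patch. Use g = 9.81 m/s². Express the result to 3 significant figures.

Initial energy: E₁ = mgh = (0.121)(9.81)(4.22) = 5.0092 J
Friction removes W_f = μ_k mg d = (0.29)(0.121)(9.81)(8.25) = 2.840 J
Energy reaching the spring: E = 5.0092 − 2.840 = 2.1693 J
At max compression ½kx² = E ⇒ x = √(2E/k) = √(2 × 2.1693/1110) = 0.06252 m

x = 0.0625 m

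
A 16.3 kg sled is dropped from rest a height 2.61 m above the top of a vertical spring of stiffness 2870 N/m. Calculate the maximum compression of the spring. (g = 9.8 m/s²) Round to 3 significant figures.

Take the reference level at the top of the uncompressed spring. At max compression the sled has fallen H + x and is momentarily at rest:
mg(H + x) = ½kx²
½(2870)x² − (16.3)(9.8)x − (16.3)(9.8)(2.61) = 0
1435x² − 159.7x − 416.9 = 0
x = [159.7 + √(25517 + 2.3931e+06)]/(2 × 1435) = 0.5975 m

x = 0.598 m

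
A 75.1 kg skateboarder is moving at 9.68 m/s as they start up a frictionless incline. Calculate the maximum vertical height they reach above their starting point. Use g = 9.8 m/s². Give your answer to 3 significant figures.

By energy conservation, ½mv² = mgh
h = v²/(2g) = 9.68²/(2 × 9.8) = 4.781 m

h = 4.78 m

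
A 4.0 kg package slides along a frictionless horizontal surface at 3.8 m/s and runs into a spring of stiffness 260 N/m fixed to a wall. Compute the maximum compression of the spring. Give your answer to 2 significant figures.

All KE is stored as spring PE at maximum compression: ½mv² = ½kx²
x = v√(m/k) = 3.8 × √(4.0/260) = 0.4713 m

x = 0.47 m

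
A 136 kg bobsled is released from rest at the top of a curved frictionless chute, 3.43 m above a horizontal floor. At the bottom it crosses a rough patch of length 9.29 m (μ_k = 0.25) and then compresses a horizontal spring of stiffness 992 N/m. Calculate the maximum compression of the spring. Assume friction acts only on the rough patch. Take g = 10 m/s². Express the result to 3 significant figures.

Initial energy: E₁ = mgh = (136)(10)(3.43) = 4664.8 J
Friction removes W_f = μ_k mg d = (0.25)(136)(10)(9.29) = 3159 J
Energy reaching the spring: E = 4664.8 − 3159 = 1506.2 J
At max compression ½kx² = E ⇒ x = √(2E/k) = √(2 × 1506.2/992) = 1.743 m

x = 1.74 m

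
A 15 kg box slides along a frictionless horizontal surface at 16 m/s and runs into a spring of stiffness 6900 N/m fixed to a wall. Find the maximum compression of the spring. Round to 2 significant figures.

All KE is stored as spring PE at maximum compression: ½mv² = ½kx²
x = v√(m/k) = 16 × √(15/6900) = 0.7460 m

x = 0.75 m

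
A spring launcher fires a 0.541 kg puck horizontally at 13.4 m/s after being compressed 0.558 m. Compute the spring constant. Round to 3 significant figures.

Spring PE at full compression equals KE at release: ½kx² = ½mv²
k = mv²/x² = (0.541)(13.4)²/(0.558)² = 312.0 N/m

k = 312 N/m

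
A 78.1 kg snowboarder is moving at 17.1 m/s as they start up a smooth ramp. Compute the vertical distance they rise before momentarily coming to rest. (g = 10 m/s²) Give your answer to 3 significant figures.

Setting KE at the bottom equal to PE gained: ½mv² = mgh
h = v²/(2g) = 17.1²/(2 × 10) = 14.62 m

h = 14.6 m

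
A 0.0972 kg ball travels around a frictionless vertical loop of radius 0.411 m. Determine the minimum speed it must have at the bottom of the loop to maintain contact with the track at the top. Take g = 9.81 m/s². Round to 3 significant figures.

v = 4.49 m/s

At the top: mg = mv_top²/r ⇒ v_top² = gr = 4.032 m²/s²
Energy from bottom to top (height 2r): ½mv_bot² = ½mv_top² + mg(2r)
v_bot² = gr + 4gr = 5gr = 20.16
v_bot = √(5gr) = 4.490 m/s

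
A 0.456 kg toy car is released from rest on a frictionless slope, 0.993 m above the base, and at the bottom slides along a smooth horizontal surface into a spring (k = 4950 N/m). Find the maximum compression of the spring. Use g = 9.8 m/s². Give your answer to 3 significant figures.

x = 0.0423 m

At max compression the car is momentarily at rest: mgh = ½kx²
x = √(2mgh/k) = √(2 × 0.456 × 9.8 × 0.993 / 4950) = 0.04234 m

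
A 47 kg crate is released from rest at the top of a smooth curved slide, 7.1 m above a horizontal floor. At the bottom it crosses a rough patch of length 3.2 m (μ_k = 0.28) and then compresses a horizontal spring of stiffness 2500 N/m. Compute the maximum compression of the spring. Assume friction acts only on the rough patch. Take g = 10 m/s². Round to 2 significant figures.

Initial energy: E₁ = mgh = (47)(10)(7.1) = 3337.0 J
Friction removes W_f = μ_k mg d = (0.28)(47)(10)(3.2) = 421.1 J
Energy reaching the spring: E = 3337.0 − 421.1 = 2915.9 J
At max compression ½kx² = E ⇒ x = √(2E/k) = √(2 × 2915.9/2500) = 1.527 m

x = 1.5 m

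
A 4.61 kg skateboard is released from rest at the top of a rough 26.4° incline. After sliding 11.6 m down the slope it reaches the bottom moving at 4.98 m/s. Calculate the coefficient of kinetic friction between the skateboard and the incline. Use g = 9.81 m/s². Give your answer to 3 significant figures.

Energy balance down the incline: mg L sinθ − ½mv² = μ_k (mg cosθ) L
mgL sinθ = 233.26 J; ½mv² = 57.165 J
W_f = 233.26 − 57.165 = 176.1 J
μ_k = W_f/(mg cosθ · L) = 176.1/(40.51 × 11.6) = 0.3747

μ_k = 0.375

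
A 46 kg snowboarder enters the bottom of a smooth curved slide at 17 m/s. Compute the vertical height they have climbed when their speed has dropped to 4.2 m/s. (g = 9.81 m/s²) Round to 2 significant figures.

h = 14 m

Energy balance between the two points: ½mv₁² = ½mv₂² + mgh
h = (v₁² − v₂²)/(2g) = (17² − 4.2²)/(2 × 9.81) = 13.83 m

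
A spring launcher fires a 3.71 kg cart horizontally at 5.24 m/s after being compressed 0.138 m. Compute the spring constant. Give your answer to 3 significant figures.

Energy stored in the spring equals the launch KE: ½kx² = ½mv²
k = mv²/x² = (3.71)(5.24)²/(0.138)² = 5349 N/m

k = 5350 N/m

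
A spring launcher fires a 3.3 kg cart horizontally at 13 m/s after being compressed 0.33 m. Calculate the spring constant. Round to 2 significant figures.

Spring PE at full compression equals KE at release: ½kx² = ½mv²
k = mv²/x² = (3.3)(13)²/(0.33)² = 5121 N/m

k = 5100 N/m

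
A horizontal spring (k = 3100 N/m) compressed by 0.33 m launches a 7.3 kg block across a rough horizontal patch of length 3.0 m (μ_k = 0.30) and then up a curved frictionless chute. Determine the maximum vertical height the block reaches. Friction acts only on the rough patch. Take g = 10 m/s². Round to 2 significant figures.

h = 1.4 m

Spring energy: E₀ = ½kx² = ½(3100)(0.33)² = 168.80 J
Friction: W_f = μ_k mg d = (0.30)(7.3)(10)(3.0) = 65.70 J
Energy at base of ramp: E = 168.80 − 65.70 = 103.10 J
At max height all remaining energy is PE: mgh = E ⇒ h = E/(mg) = 103.10/(7.3 × 10) = 1.412 m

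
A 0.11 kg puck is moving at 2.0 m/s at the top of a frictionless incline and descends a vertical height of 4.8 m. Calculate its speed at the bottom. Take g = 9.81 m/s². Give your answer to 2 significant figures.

Energy conservation between the two points: ½mv₀² + mgh = ½mv²
The mass cancels from both sides.
v² = v₀² + 2gh = (2.0)² + 2(9.81)(4.8) = 98.176
v = √98.176 = 9.908 m/s

v = 9.9 m/s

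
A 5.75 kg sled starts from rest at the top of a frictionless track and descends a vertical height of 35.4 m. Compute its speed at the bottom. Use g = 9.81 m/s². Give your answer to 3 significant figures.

Energy conservation between the two points: mgh = ½mv²
v = √(2gh) = √(2 × 9.81 × 35.4) = √694.55 = 26.35 m/s

v = 26.4 m/s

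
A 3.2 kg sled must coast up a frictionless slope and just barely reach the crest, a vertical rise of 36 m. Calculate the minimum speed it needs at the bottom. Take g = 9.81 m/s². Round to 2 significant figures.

At the top it is momentarily at rest, so all KE converts to PE: ½mv² = mgh
v = √(2gh) = √(2 × 9.81 × 36) = 26.58 m/s

v = 27 m/s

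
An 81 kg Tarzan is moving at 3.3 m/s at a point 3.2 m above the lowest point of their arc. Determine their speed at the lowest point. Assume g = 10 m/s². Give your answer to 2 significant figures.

v = 8.7 m/s

Equating total energy at the two states: ½mv₀² + mgh = ½mv²
v² = v₀² + 2gh = (3.3)² + 2(10)(3.2) = 74.890
v = √74.890 = 8.654 m/s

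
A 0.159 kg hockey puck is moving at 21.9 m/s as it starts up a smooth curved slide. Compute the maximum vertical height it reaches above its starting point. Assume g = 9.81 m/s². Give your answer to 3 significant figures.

h = 24.4 m

By energy conservation, ½mv² = mgh
h = v²/(2g) = 21.9²/(2 × 9.81) = 24.44 m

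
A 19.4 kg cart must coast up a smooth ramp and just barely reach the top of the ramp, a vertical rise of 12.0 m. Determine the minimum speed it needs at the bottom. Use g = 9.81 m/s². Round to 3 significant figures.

At the top it is momentarily at rest, so all KE converts to PE: ½mv² = mgh
v = √(2gh) = √(2 × 9.81 × 12.0) = 15.34 m/s

v = 15.3 m/s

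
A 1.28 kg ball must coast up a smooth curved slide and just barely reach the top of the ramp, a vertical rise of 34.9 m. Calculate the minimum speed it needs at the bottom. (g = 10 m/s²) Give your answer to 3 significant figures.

v = 26.4 m/s

At the top it is momentarily at rest, so all KE converts to PE: ½mv² = mgh
v = √(2gh) = √(2 × 10 × 34.9) = 26.42 m/s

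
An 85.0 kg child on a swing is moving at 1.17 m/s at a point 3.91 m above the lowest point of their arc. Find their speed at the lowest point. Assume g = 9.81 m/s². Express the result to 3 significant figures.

Energy conservation between the two points: ½mv₀² + mgh = ½mv²
v² = v₀² + 2gh = (1.17)² + 2(9.81)(3.91) = 78.083
v = √78.083 = 8.836 m/s

v = 8.84 m/s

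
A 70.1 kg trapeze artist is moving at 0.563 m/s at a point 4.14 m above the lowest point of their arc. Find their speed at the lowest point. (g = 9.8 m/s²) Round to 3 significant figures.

Equating total energy at the two states: ½mv₀² + mgh = ½mv²
v² = v₀² + 2gh = (0.563)² + 2(9.8)(4.14) = 81.461
v = √81.461 = 9.026 m/s

v = 9.03 m/s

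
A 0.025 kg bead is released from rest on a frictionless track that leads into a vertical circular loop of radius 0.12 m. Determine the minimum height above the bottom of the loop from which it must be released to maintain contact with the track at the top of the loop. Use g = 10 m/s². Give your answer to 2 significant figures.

At the top, for minimum speed gravity alone supplies the centripetal force: mg = mv_top²/r ⇒ v_top² = gr = 1.200 m²/s²
Energy conservation from release height h to the top (height 2r): mgh = ½mv_top² + mg(2r)
h = v_top²/(2g) + 2r = r/2 + 2r = 5r/2 = 0.3000 m

h = 0.30 m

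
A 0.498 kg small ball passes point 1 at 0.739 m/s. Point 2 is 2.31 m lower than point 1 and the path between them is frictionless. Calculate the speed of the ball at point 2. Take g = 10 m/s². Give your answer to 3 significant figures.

v = 6.84 m/s

By conservation of mechanical energy, ½mv₀² + mgh = ½mv²
The mass cancels from both sides.
v² = v₀² + 2gh = (0.739)² + 2(10)(2.31) = 46.746
v = √46.746 = 6.837 m/s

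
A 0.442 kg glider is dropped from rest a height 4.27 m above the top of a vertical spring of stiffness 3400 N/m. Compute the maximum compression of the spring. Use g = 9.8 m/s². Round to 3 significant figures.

Let x be the compression. The total drop is H + x, and the glider is instantaneously at rest at max compression, so energy conservation gives:
mg(H + x) = ½kx²
½(3400)x² − (0.442)(9.8)x − (0.442)(9.8)(4.27) = 0
1700x² − 4.332x − 18.50 = 0
x = [4.332 + √(18.76 + 125772)]/(2 × 1700) = 0.1056 m

x = 0.106 m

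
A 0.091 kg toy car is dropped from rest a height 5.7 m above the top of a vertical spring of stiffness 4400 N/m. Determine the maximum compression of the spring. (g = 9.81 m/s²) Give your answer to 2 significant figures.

Take the reference level at the top of the uncompressed spring. At max compression the car has fallen H + x and is momentarily at rest:
mg(H + x) = ½kx²
½(4400)x² − (0.091)(9.81)x − (0.091)(9.81)(5.7) = 0
2200x² − 0.8927x − 5.088 = 0
x = [0.8927 + √(0.7969 + 44778)]/(2 × 2200) = 0.04830 m

x = 0.048 m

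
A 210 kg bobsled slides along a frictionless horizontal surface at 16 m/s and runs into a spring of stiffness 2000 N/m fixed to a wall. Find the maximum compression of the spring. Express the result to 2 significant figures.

x = 5.2 m

At max compression the bobsled is momentarily at rest: ½mv² = ½kx²
x = v√(m/k) = 16 × √(210/2000) = 5.185 m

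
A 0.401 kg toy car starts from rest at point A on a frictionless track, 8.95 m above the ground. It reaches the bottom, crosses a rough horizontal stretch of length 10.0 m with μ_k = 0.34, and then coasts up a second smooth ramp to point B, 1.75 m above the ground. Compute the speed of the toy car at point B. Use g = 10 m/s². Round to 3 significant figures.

Energy at A: mgh₁ = (0.401)(10)(8.95) = 35.889 J
Friction loss: W_f = μ_k mg d = 13.63 J
At B: ½mv² + mgh₂ = mgh₁ − W_f
½mv² = 35.889 − 13.63 − 7.0175 = 15.238 J
v = √(2 × 15.238/0.401) = 8.718 m/s

v = 8.72 m/s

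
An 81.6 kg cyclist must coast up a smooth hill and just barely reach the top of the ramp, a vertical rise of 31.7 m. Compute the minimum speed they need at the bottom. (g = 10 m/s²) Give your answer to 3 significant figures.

v = 25.2 m/s

At the top they are momentarily at rest, so all KE converts to PE: ½mv² = mgh
v = √(2gh) = √(2 × 10 × 31.7) = 25.18 m/s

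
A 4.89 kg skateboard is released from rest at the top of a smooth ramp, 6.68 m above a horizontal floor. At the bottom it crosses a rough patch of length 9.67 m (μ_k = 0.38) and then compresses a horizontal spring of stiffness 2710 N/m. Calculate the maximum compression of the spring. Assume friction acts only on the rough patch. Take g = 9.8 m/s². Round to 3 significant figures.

x = 0.326 m

Initial energy: E₁ = mgh = (4.89)(9.8)(6.68) = 320.12 J
Friction removes W_f = μ_k mg d = (0.38)(4.89)(9.8)(9.67) = 176.1 J
Energy reaching the spring: E = 320.12 − 176.1 = 144.02 J
At max compression ½kx² = E ⇒ x = √(2E/k) = √(2 × 144.02/2710) = 0.3260 m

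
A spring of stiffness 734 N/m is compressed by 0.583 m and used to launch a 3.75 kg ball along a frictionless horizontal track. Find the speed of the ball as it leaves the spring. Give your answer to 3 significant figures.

The ball leaves the spring when the spring is at natural length, so ½kx² = ½mv²
v = x√(k/m) = 0.583 × √(734/3.75) = 8.156 m/s

v = 8.16 m/s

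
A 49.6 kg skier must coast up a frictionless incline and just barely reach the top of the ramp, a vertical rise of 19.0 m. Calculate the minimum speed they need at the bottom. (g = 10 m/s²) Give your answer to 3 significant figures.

At the top they are momentarily at rest, so all KE converts to PE: ½mv² = mgh
v = √(2gh) = √(2 × 10 × 19.0) = 19.49 m/s

v = 19.5 m/s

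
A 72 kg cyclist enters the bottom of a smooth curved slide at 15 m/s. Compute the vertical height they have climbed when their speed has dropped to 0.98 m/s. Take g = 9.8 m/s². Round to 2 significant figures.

h = 11 m

Energy balance between the two points: ½mv₁² = ½mv₂² + mgh
h = (v₁² − v₂²)/(2g) = (15² − 0.98²)/(2 × 9.8) = 11.43 m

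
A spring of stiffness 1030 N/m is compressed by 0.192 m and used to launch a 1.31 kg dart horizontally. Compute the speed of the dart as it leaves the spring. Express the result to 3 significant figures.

v = 5.38 m/s

The dart leaves the spring when the spring is at natural length, so ½kx² = ½mv²
v = x√(k/m) = 0.192 × √(1030/1.31) = 5.384 m/s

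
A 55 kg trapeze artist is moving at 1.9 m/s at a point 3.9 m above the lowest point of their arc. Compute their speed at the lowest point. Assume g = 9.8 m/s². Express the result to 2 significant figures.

v = 8.9 m/s

By conservation of mechanical energy, ½mv₀² + mgh = ½mv²
The mass cancels from both sides.
v² = v₀² + 2gh = (1.9)² + 2(9.8)(3.9) = 80.050
v = √80.050 = 8.947 m/s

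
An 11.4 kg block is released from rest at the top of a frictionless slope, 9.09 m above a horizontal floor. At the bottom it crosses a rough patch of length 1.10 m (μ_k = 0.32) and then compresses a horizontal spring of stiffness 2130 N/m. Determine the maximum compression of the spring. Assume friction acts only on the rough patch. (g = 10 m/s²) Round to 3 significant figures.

Initial energy: E₁ = mgh = (11.4)(10)(9.09) = 1036.3 J
Friction removes W_f = μ_k mg d = (0.32)(11.4)(10)(1.10) = 40.13 J
Energy reaching the spring: E = 1036.3 − 40.13 = 996.13 J
At max compression ½kx² = E ⇒ x = √(2E/k) = √(2 × 996.13/2130) = 0.9671 m

x = 0.967 m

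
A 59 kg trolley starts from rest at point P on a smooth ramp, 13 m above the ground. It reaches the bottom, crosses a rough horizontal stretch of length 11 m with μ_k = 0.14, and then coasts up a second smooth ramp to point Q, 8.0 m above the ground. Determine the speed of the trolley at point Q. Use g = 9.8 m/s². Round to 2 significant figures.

v = 8.2 m/s

Energy at P: mgh₁ = (59)(9.8)(13) = 7516.6 J
Friction loss: W_f = μ_k mg d = 890.4 J
At Q: ½mv² + mgh₂ = mgh₁ − W_f
½mv² = 7516.6 − 890.4 − 4625.6 = 2000.6 J
v = √(2 × 2000.6/59) = 8.235 m/s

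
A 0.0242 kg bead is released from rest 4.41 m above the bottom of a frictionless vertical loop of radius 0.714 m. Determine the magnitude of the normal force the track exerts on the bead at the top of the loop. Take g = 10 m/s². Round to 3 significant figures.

Energy from release to top (height 2r): mgh = ½mv_top² + mg(2r)
v_top² = 2g(h − 2r) = 2(10)(4.41 − 1.428) = 59.640 m²/s²
At the top, both N and weight point toward the centre: N + mg = mv_top²/r
N = m(v_top²/r − g) = 0.0242(59.640/0.714 − 10) = 1.779 N

N = 1.78 N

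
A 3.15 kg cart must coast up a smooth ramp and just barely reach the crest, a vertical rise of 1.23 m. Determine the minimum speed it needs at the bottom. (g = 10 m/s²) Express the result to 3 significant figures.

At the top it is momentarily at rest, so all KE converts to PE: ½mv² = mgh
v = √(2gh) = √(2 × 10 × 1.23) = 4.960 m/s

v = 4.96 m/s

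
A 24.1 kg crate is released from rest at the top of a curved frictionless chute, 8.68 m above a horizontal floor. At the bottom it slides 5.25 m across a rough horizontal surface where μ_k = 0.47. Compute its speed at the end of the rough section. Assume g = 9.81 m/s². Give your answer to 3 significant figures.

Energy at the top = energy at the end + work done against friction:
mgh = ½mv² + μ_k m g d
W_f = μ_k mg d = (0.47)(24.1)(9.81)(5.25) = 583.4 J
½mv² = mgh − W_f = 2052.1 − 583.4 = 1468.8 J
v = √(2 × 1468.8/24.1) = 11.04 m/s

v = 11.0 m/s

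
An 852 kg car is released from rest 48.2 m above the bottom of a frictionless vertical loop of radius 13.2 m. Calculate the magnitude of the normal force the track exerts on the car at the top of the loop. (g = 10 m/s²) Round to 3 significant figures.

Energy from release to top (height 2r): mgh = ½mv_top² + mg(2r)
v_top² = 2g(h − 2r) = 2(10)(48.2 − 26.40) = 436.00 m²/s²
At the top, both N and weight point toward the centre: N + mg = mv_top²/r
N = m(v_top²/r − g) = 852(436.00/13.2 − 10) = 19622 N

N = 19600 N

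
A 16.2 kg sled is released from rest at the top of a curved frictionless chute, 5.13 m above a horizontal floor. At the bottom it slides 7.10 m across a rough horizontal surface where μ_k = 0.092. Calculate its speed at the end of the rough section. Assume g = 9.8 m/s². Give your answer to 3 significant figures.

Applying the work–energy principle:
mgh = ½mv² + μ_k m g d
W_f = μ_k mg d = (0.092)(16.2)(9.8)(7.10) = 103.7 J
½mv² = mgh − W_f = 814.44 − 103.7 = 710.74 J
v = √(2 × 710.74/16.2) = 9.367 m/s

v = 9.37 m/s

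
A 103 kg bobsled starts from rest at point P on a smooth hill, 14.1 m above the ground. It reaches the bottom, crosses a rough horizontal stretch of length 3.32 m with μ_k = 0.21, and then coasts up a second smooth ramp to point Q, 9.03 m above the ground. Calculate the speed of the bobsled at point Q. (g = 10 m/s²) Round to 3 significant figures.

v = 9.35 m/s

Energy at P: mgh₁ = (103)(10)(14.1) = 14523 J
Friction loss: W_f = μ_k mg d = 718.1 J
At Q: ½mv² + mgh₂ = mgh₁ − W_f
½mv² = 14523 − 718.1 − 9300.9 = 4504.0 J
v = √(2 × 4504.0/103) = 9.352 m/s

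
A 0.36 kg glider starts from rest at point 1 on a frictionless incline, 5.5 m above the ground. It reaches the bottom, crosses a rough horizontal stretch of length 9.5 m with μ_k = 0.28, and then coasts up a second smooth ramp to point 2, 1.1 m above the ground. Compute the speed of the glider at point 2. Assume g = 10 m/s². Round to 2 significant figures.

v = 5.9 m/s

Energy at 1: mgh₁ = (0.36)(10)(5.5) = 19.800 J
Friction loss: W_f = μ_k mg d = 9.576 J
At 2: ½mv² + mgh₂ = mgh₁ − W_f
½mv² = 19.800 − 9.576 − 3.9600 = 6.2640 J
v = √(2 × 6.2640/0.36) = 5.899 m/s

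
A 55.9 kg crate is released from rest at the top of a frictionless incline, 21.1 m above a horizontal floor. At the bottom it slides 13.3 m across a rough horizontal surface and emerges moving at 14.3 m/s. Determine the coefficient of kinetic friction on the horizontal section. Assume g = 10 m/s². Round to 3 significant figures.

Energy at the top = energy at the end + work done against friction:
mgh = ½mv² + μ_k m g d
mgh = 11795 J; ½mv² = 5715.5 J
W_f = 11795 − 5715.5 = 6079 J
μ_k = W_f/(mg·d) = 6079/(559.0 × 13.3) = 0.8177

μ_k = 0.818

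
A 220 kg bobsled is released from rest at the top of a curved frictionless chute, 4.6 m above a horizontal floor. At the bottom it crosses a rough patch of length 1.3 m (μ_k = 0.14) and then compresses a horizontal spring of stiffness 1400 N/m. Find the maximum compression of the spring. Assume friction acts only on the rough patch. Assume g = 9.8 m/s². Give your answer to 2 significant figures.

Initial energy: E₁ = mgh = (220)(9.8)(4.6) = 9917.6 J
Friction removes W_f = μ_k mg d = (0.14)(220)(9.8)(1.3) = 392.4 J
Energy reaching the spring: E = 9917.6 − 392.4 = 9525.2 J
At max compression ½kx² = E ⇒ x = √(2E/k) = √(2 × 9525.2/1400) = 3.689 m

x = 3.7 m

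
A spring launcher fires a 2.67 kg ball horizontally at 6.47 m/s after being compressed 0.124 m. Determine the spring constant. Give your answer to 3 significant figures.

Spring PE at full compression equals KE at release: ½kx² = ½mv²
k = mv²/x² = (2.67)(6.47)²/(0.124)² = 7269 N/m

k = 7270 N/m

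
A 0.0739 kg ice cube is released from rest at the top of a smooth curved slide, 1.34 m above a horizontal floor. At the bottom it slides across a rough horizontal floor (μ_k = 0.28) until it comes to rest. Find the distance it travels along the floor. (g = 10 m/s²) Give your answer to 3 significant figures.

d = 4.79 m

Energy bookkeeping (friction removes W_f = μ_k N d):
At rest all PE has been dissipated by friction: mgh = μ_k m g d
d = h/μ_k = 1.34/0.28 = 4.786 m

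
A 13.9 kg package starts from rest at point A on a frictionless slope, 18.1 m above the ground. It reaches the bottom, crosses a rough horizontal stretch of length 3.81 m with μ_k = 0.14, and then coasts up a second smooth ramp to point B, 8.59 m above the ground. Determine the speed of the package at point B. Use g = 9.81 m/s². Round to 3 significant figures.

v = 13.3 m/s

Energy at A: mgh₁ = (13.9)(9.81)(18.1) = 2468.1 J
Friction loss: W_f = μ_k mg d = 72.73 J
At B: ½mv² + mgh₂ = mgh₁ − W_f
½mv² = 2468.1 − 72.73 − 1171.3 = 1224.0 J
v = √(2 × 1224.0/13.9) = 13.27 m/s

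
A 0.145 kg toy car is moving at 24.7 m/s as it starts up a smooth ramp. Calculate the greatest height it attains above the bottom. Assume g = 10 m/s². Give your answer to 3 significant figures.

h = 30.5 m

Setting KE at the bottom equal to PE gained: ½mv² = mgh
h = v²/(2g) = 24.7²/(2 × 10) = 30.50 m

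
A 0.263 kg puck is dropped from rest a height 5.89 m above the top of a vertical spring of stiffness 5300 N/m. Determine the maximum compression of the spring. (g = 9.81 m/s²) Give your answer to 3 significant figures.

Take the reference level at the top of the uncompressed spring. At max compression the puck has fallen H + x and is momentarily at rest:
mg(H + x) = ½kx²
½(5300)x² − (0.263)(9.81)x − (0.263)(9.81)(5.89) = 0
2650x² − 2.580x − 15.20 = 0
x = [2.580 + √(6.657 + 161082)]/(2 × 2650) = 0.07621 m

x = 0.0762 m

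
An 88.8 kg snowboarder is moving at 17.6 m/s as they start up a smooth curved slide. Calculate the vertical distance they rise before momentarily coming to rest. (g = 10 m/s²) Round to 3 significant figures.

h = 15.5 m

By energy conservation, ½mv² = mgh
h = v²/(2g) = 17.6²/(2 × 10) = 15.49 m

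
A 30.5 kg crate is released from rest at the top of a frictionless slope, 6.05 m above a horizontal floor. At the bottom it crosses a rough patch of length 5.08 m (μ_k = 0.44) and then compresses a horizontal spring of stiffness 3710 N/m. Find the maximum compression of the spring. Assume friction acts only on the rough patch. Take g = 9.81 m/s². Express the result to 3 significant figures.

Initial energy: E₁ = mgh = (30.5)(9.81)(6.05) = 1810.2 J
Friction removes W_f = μ_k mg d = (0.44)(30.5)(9.81)(5.08) = 668.8 J
Energy reaching the spring: E = 1810.2 − 668.8 = 1141.4 J
At max compression ½kx² = E ⇒ x = √(2E/k) = √(2 × 1141.4/3710) = 0.7844 m

x = 0.784 m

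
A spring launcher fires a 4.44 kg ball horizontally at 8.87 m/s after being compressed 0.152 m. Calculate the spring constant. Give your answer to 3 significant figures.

k = 15100 N/m

Spring PE at full compression equals KE at release: ½kx² = ½mv²
k = mv²/x² = (4.44)(8.87)²/(0.152)² = 15120 N/m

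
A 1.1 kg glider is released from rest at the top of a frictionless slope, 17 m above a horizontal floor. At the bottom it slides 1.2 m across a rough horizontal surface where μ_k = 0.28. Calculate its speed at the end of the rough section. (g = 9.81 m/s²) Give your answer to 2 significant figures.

Energy at the top = energy at the end + work done against friction:
mgh = ½mv² + μ_k m g d
W_f = μ_k mg d = (0.28)(1.1)(9.81)(1.2) = 3.626 J
½mv² = mgh − W_f = 183.45 − 3.626 = 179.82 J
v = √(2 × 179.82/1.1) = 18.08 m/s

v = 18 m/s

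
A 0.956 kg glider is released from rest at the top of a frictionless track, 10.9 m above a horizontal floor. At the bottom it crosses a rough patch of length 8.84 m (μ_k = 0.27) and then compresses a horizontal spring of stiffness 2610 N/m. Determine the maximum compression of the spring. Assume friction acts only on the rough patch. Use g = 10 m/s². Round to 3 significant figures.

x = 0.250 m

Initial energy: E₁ = mgh = (0.956)(10)(10.9) = 104.20 J
Friction removes W_f = μ_k mg d = (0.27)(0.956)(10)(8.84) = 22.82 J
Energy reaching the spring: E = 104.20 − 22.82 = 81.386 J
At max compression ½kx² = E ⇒ x = √(2E/k) = √(2 × 81.386/2610) = 0.2497 m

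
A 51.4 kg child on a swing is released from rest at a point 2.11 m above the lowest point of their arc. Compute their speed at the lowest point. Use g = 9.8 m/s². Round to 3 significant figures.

Energy conservation between the two points: mgh = ½mv²
The mass cancels from both sides.
v = √(2gh) = √(2 × 9.8 × 2.11) = √41.356 = 6.431 m/s

v = 6.43 m/s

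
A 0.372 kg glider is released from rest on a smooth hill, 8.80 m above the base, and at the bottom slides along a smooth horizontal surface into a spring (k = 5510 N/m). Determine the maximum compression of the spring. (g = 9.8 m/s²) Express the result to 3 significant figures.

Energy conservation (no friction) from release to max compression: mgh = ½kx²
x = √(2mgh/k) = √(2 × 0.372 × 9.8 × 8.80 / 5510) = 0.1079 m

x = 0.108 m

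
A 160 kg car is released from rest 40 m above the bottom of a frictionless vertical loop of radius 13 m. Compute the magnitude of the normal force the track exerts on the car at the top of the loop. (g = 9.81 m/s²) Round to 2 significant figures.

N = 1800 N

Energy from release to top (height 2r): mgh = ½mv_top² + mg(2r)
v_top² = 2g(h − 2r) = 2(9.81)(40 − 26.00) = 274.68 m²/s²
At the top, both N and weight point toward the centre: N + mg = mv_top²/r
N = m(v_top²/r − g) = 160(274.68/13 − 9.81) = 1811 N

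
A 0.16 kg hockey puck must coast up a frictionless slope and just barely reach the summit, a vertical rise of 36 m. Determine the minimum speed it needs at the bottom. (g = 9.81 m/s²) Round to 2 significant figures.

At the top it is momentarily at rest, so all KE converts to PE: ½mv² = mgh
v = √(2gh) = √(2 × 9.81 × 36) = 26.58 m/s

v = 27 m/s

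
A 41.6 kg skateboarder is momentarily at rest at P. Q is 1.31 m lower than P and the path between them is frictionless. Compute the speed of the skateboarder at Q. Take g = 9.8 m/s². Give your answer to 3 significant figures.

v = 5.07 m/s

Mechanical energy is conserved (no friction): mgh = ½mv²
v = √(2gh) = √(2 × 9.8 × 1.31) = √25.676 = 5.067 m/s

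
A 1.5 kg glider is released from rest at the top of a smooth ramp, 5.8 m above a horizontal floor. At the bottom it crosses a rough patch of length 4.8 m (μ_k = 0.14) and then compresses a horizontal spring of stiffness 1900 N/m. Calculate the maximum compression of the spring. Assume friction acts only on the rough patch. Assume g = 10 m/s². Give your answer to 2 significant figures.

x = 0.28 m

Initial energy: E₁ = mgh = (1.5)(10)(5.8) = 87.000 J
Friction removes W_f = μ_k mg d = (0.14)(1.5)(10)(4.8) = 10.08 J
Energy reaching the spring: E = 87.000 − 10.08 = 76.920 J
At max compression ½kx² = E ⇒ x = √(2E/k) = √(2 × 76.920/1900) = 0.2845 m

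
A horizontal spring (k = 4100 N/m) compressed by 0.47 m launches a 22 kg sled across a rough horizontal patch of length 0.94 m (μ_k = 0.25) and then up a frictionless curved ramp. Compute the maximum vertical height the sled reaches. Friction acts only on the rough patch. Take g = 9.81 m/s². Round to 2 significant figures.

h = 1.9 m

Spring energy: E₀ = ½kx² = ½(4100)(0.47)² = 452.84 J
Friction: W_f = μ_k mg d = (0.25)(22)(9.81)(0.94) = 50.72 J
Energy at base of ramp: E = 452.84 − 50.72 = 402.13 J
At max height all remaining energy is PE: mgh = E ⇒ h = E/(mg) = 402.13/(22 × 9.81) = 1.863 m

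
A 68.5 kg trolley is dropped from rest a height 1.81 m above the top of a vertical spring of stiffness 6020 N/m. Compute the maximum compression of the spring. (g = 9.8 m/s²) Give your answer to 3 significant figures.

x = 0.757 m

Let x be the compression. The total drop is H + x, and the trolley is instantaneously at rest at max compression, so energy conservation gives:
mg(H + x) = ½kx²
½(6020)x² − (68.5)(9.8)x − (68.5)(9.8)(1.81) = 0
3010x² − 671.3x − 1215 = 0
x = [671.3 + √(450644 + 1.4629e+07)]/(2 × 3010) = 0.7566 m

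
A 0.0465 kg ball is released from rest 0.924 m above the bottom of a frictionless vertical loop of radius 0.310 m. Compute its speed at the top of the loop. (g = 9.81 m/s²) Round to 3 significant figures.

v = 2.44 m/s

Energy conservation: mgh = ½mv_top² + mg(2r)
v_top² = 2g(h − 2r) = 2(9.81)(0.924 − 0.6200) = 5.964
v_top = 2.442 m/s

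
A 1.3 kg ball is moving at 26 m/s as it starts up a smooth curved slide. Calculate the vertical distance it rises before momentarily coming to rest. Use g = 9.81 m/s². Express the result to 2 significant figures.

h = 34 m

By energy conservation, ½mv² = mgh
h = v²/(2g) = 26²/(2 × 9.81) = 34.45 m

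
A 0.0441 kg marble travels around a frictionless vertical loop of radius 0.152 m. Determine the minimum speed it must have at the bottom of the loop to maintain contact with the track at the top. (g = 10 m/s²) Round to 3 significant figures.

v = 2.76 m/s

At the top: mg = mv_top²/r ⇒ v_top² = gr = 1.520 m²/s²
Energy from bottom to top (height 2r): ½mv_bot² = ½mv_top² + mg(2r)
v_bot² = gr + 4gr = 5gr = 7.600
v_bot = √(5gr) = 2.757 m/s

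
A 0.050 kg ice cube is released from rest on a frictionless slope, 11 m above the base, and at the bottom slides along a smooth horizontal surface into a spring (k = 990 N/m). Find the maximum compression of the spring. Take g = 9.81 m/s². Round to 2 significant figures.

x = 0.10 m

Energy conservation (no friction) from release to max compression: mgh = ½kx²
x = √(2mgh/k) = √(2 × 0.050 × 9.81 × 11 / 990) = 0.1044 m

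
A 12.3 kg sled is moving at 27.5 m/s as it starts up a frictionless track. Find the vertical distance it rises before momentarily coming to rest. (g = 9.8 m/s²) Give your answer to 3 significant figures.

Setting KE at the bottom equal to PE gained: ½mv² = mgh
h = v²/(2g) = 27.5²/(2 × 9.8) = 38.58 m

h = 38.6 m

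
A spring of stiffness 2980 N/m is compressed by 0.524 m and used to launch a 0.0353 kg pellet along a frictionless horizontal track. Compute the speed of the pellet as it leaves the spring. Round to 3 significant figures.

v = 152 m/s

Spring PE converts entirely to kinetic energy: ½kx² = ½mv²
v = x√(k/m) = 0.524 × √(2980/0.0353) = 152.2 m/s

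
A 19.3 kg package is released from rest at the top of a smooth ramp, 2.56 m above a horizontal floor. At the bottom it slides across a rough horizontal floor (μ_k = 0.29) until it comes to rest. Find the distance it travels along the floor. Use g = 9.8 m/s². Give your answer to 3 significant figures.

d = 8.83 m

Energy at the top = energy at the end + work done against friction:
At rest all PE has been dissipated by friction: mgh = μ_k m g d
d = h/μ_k = 2.56/0.29 = 8.828 m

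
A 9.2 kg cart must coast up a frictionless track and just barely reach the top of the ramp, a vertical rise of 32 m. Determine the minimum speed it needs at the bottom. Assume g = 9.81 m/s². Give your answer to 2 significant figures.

v = 25 m/s

At the top it is momentarily at rest, so all KE converts to PE: ½mv² = mgh
v = √(2gh) = √(2 × 9.81 × 32) = 25.06 m/s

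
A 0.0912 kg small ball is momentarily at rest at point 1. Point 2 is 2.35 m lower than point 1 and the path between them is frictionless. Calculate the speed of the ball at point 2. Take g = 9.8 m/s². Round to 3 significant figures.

v = 6.79 m/s

Equating total energy at the two states: mgh = ½mv²
v = √(2gh) = √(2 × 9.8 × 2.35) = √46.060 = 6.787 m/s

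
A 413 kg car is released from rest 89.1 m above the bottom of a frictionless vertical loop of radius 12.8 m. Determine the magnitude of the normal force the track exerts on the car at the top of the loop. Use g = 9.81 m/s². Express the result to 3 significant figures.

N = 36100 N

Energy from release to top (height 2r): mgh = ½mv_top² + mg(2r)
v_top² = 2g(h − 2r) = 2(9.81)(89.1 − 25.60) = 1245.9 m²/s²
At the top, both N and weight point toward the centre: N + mg = mv_top²/r
N = m(v_top²/r − g) = 413(1245.9/12.8 − 9.81) = 36147 N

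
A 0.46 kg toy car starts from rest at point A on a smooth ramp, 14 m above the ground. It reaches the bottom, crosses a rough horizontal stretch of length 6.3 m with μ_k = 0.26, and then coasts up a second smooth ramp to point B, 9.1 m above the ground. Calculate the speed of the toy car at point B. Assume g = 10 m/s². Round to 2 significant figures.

Energy at A: mgh₁ = (0.46)(10)(14) = 64.400 J
Friction loss: W_f = μ_k mg d = 7.535 J
At B: ½mv² + mgh₂ = mgh₁ − W_f
½mv² = 64.400 − 7.535 − 41.860 = 15.005 J
v = √(2 × 15.005/0.46) = 8.077 m/s

v = 8.1 m/s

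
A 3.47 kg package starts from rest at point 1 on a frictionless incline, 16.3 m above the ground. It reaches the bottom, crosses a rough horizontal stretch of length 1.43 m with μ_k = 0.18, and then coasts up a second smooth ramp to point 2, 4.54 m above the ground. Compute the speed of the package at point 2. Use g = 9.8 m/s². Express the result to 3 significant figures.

v = 15.0 m/s

Energy at 1: mgh₁ = (3.47)(9.8)(16.3) = 554.30 J
Friction loss: W_f = μ_k mg d = 8.753 J
At 2: ½mv² + mgh₂ = mgh₁ − W_f
½mv² = 554.30 − 8.753 − 154.39 = 391.16 J
v = √(2 × 391.16/3.47) = 15.02 m/s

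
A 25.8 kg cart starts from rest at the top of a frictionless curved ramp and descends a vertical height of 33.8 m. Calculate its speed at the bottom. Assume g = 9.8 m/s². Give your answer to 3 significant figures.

Mechanical energy is conserved (no friction): mgh = ½mv²
v = √(2gh) = √(2 × 9.8 × 33.8) = √662.48 = 25.74 m/s

v = 25.7 m/s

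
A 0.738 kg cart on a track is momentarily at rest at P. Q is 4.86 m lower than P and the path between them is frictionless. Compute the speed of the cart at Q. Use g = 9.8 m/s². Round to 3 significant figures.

Equating total energy at the two states: mgh = ½mv²
v = √(2gh) = √(2 × 9.8 × 4.86) = √95.256 = 9.760 m/s

v = 9.76 m/s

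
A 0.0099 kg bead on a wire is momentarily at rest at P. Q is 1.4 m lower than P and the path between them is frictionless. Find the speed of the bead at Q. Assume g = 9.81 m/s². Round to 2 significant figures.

Energy conservation between the two points: mgh = ½mv²
v = √(2gh) = √(2 × 9.81 × 1.4) = √27.468 = 5.241 m/s

v = 5.2 m/s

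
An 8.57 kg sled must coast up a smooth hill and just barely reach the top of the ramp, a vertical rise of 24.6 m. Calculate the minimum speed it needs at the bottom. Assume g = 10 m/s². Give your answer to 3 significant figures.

v = 22.2 m/s

At the top it is momentarily at rest, so all KE converts to PE: ½mv² = mgh
v = √(2gh) = √(2 × 10 × 24.6) = 22.18 m/s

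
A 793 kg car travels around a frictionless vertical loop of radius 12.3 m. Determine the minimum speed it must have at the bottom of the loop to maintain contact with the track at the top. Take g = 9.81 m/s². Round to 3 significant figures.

v = 24.6 m/s

At the top: mg = mv_top²/r ⇒ v_top² = gr = 120.7 m²/s²
Energy from bottom to top (height 2r): ½mv_bot² = ½mv_top² + mg(2r)
v_bot² = gr + 4gr = 5gr = 603.3
v_bot = √(5gr) = 24.56 m/s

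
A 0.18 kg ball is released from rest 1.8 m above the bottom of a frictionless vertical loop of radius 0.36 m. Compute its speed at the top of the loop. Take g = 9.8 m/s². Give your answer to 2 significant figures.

v = 4.6 m/s

Energy conservation: mgh = ½mv_top² + mg(2r)
v_top² = 2g(h − 2r) = 2(9.8)(1.8 − 0.7200) = 21.17
v_top = 4.601 m/s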